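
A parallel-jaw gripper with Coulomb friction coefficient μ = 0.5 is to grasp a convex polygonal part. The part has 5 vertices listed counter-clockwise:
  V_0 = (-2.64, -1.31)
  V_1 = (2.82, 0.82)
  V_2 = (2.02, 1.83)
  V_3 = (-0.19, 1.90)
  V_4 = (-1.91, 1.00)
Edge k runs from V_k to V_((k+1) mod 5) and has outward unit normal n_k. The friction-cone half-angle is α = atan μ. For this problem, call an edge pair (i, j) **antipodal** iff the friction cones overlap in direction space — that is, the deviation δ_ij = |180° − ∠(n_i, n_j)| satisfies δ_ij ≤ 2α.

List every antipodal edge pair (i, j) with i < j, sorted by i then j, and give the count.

count = 3; pairs: (0,2), (0,3), (0,4)

α = atan 0.5 = 26.57°;  2α = 53.13°
n_0 = (+0.3634, -0.9316)
n_1 = (+0.7839, +0.6209)
n_2 = (+0.0317, +0.9995)
n_3 = (-0.4636, +0.8860)
n_4 = (-0.9535, +0.3013)
  (0,1): δ = 72.93°  ·
  (0,2): δ = 23.13°  ✓
  (0,3): δ = 6.31°  ✓
  (0,4): δ = 51.15°  ✓
  (1,2): δ = 130.20°  ·
  (1,3): δ = 100.76°  ·
  (1,4): δ = 55.92°  ·
  (2,3): δ = 150.56°  ·
  (2,4): δ = 105.72°  ·
  (3,4): δ = 135.16°  ·
antipodal pairs: 3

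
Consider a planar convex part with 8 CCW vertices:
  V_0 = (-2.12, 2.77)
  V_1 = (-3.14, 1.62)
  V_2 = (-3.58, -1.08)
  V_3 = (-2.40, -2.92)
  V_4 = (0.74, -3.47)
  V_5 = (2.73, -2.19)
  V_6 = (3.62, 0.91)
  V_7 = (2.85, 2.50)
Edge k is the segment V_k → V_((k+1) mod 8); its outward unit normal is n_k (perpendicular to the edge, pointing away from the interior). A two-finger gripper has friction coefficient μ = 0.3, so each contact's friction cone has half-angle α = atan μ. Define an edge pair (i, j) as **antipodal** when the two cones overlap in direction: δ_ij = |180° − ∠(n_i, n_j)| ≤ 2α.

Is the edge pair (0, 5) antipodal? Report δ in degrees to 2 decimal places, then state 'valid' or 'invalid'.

α = atan 0.3 = 16.70°;  2α = 33.40°
edge 0: e_0 = (-1.02, -1.15);  n_0 = (-0.7481, +0.6636)
edge 5: e_5 = (+0.89, +3.10);  n_5 = (+0.9612, -0.2759)
∠(n_0, n_5) = 154.45°
δ = |180° − 154.45°| = 25.55°
25.55° ≤ 2α = 33.40°  →  valid

δ = 25.55°, valid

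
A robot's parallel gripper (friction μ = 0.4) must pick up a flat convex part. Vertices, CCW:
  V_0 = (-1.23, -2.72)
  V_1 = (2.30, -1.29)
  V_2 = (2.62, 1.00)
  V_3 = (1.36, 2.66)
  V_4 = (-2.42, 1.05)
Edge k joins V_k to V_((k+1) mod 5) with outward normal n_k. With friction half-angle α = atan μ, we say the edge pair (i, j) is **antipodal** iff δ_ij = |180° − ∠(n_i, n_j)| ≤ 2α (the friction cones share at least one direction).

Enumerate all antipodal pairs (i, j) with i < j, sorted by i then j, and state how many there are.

α = atan 0.4 = 21.80°;  2α = 43.60°
n_0 = (+0.3755, -0.9268)
n_1 = (+0.9904, -0.1384)
n_2 = (+0.7965, +0.6046)
n_3 = (-0.3919, +0.9200)
n_4 = (-0.9536, -0.3010)
  (0,1): δ = 120.01°  ·
  (0,2): δ = 74.85°  ·
  (0,3): δ = 1.02°  ✓
  (0,4): δ = 85.47°  ·
  (1,2): δ = 134.85°  ·
  (1,3): δ = 58.97°  ·
  (1,4): δ = 25.47°  ✓
  (2,3): δ = 104.13°  ·
  (2,4): δ = 19.68°  ✓
  (3,4): δ = 95.55°  ·
antipodal pairs: 3

count = 3; pairs: (0,3), (1,4), (2,4)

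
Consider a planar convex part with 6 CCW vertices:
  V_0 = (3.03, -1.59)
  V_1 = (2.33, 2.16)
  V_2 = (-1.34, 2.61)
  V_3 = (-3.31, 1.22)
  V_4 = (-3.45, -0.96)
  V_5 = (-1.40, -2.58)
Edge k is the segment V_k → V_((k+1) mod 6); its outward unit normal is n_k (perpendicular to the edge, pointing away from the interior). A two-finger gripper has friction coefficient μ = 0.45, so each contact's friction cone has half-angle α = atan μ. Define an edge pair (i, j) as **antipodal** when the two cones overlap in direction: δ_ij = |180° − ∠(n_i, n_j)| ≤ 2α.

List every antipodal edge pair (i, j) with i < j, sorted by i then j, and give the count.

α = atan 0.45 = 24.23°;  2α = 48.46°
n_0 = (+0.9830, +0.1835)
n_1 = (+0.1217, +0.9926)
n_2 = (-0.5765, +0.8171)
n_3 = (-0.9979, +0.0641)
n_4 = (-0.6200, -0.7846)
n_5 = (+0.2181, -0.9759)
  (0,1): δ = 107.56°  ·
  (0,2): δ = 65.37°  ·
  (0,3): δ = 14.25°  ✓
  (0,4): δ = 41.11°  ✓
  (0,5): δ = 92.02°  ·
  (1,2): δ = 137.80°  ·
  (1,3): δ = 86.68°  ·
  (1,4): δ = 31.33°  ✓
  (1,5): δ = 19.59°  ✓
  (2,3): δ = 128.88°  ·
  (2,4): δ = 73.52°  ·
  (2,5): δ = 22.61°  ✓
  (3,4): δ = 124.64°  ·
  (3,5): δ = 73.73°  ·
  (4,5): δ = 129.09°  ·
antipodal pairs: 5

count = 5; pairs: (0,3), (0,4), (1,4), (1,5), (2,5)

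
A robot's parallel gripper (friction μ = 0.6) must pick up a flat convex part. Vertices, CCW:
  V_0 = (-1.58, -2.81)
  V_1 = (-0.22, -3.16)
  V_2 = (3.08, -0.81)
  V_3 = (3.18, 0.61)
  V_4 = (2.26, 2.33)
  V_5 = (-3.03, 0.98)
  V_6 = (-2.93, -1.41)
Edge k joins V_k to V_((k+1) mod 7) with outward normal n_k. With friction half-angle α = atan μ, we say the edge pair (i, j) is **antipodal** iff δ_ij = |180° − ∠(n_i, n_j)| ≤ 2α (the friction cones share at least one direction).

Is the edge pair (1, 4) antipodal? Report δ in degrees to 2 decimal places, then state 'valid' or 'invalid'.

δ = 21.14°, valid

α = atan 0.6 = 30.96°;  2α = 61.93°
edge 1: e_1 = (+3.30, +2.35);  n_1 = (+0.5801, -0.8146)
edge 4: e_4 = (-5.29, -1.35);  n_4 = (-0.2473, +0.9689)
∠(n_1, n_4) = 158.86°
δ = |180° − 158.86°| = 21.14°
21.14° ≤ 2α = 61.93°  →  valid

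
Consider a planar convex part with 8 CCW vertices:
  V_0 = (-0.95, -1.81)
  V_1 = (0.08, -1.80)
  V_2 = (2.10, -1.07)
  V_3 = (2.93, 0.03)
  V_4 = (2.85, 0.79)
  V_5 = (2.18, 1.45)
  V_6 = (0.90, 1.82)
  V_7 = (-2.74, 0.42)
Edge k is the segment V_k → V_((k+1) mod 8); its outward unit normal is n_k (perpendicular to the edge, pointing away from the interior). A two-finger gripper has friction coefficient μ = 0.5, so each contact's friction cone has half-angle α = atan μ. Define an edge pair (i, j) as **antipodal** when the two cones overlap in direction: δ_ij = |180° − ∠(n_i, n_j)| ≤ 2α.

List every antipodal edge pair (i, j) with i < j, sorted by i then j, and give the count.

count = 9; pairs: (0,4), (0,5), (0,6), (1,5), (1,6), (2,6), (3,7), (4,7), (5,7)

α = atan 0.5 = 26.57°;  2α = 53.13°
n_0 = (+0.0097, -1.0000)
n_1 = (+0.3399, -0.9405)
n_2 = (+0.7983, -0.6023)
n_3 = (+0.9945, +0.1047)
n_4 = (+0.7018, +0.7124)
n_5 = (+0.2777, +0.9607)
n_6 = (-0.3590, +0.9333)
n_7 = (-0.7798, -0.6260)
  (0,1): δ = 160.69°  ·
  (0,2): δ = 127.59°  ·
  (0,3): δ = 84.55°  ·
  (0,4): δ = 45.13°  ✓
  (0,5): δ = 16.68°  ✓
  (0,6): δ = 20.48°  ✓
  (0,7): δ = 128.20°  ·
  (1,2): δ = 146.91°  ·
  (1,3): δ = 103.86°  ·
  (1,4): δ = 64.44°  ·
  (1,5): δ = 35.99°  ✓
  (1,6): δ = 1.17°  ✓
  (1,7): δ = 108.88°  ·
  (2,3): δ = 136.95°  ·
  (2,4): δ = 97.53°  ·
  (2,5): δ = 69.09°  ·
  (2,6): δ = 31.93°  ✓
  (2,7): δ = 75.79°  ·
  (3,4): δ = 140.58°  ·
  (3,5): δ = 112.13°  ·
  (3,6): δ = 74.97°  ·
  (3,7): δ = 32.74°  ✓
  (4,5): δ = 151.55°  ·
  (4,6): δ = 114.39°  ·
  (4,7): δ = 6.68°  ✓
  (5,6): δ = 142.84°  ·
  (5,7): δ = 35.12°  ✓
  (6,7): δ = 72.28°  ·
antipodal pairs: 9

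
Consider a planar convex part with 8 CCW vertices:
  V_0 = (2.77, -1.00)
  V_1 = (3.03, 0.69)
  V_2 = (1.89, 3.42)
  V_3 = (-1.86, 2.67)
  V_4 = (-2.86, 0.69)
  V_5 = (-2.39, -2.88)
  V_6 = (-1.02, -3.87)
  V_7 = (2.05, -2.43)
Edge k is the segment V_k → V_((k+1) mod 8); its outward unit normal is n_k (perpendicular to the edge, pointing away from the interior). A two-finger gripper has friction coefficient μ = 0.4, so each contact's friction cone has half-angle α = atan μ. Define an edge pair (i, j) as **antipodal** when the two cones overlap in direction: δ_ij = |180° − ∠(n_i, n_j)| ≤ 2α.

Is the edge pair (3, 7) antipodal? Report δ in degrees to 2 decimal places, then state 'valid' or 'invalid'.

δ = 0.07°, valid

α = atan 0.4 = 21.80°;  2α = 43.60°
edge 3: e_3 = (-1.00, -1.98);  n_3 = (-0.8926, +0.4508)
edge 7: e_7 = (+0.72, +1.43);  n_7 = (+0.8932, -0.4497)
∠(n_3, n_7) = 179.93°
δ = |180° − 179.93°| = 0.07°
0.07° ≤ 2α = 43.60°  →  valid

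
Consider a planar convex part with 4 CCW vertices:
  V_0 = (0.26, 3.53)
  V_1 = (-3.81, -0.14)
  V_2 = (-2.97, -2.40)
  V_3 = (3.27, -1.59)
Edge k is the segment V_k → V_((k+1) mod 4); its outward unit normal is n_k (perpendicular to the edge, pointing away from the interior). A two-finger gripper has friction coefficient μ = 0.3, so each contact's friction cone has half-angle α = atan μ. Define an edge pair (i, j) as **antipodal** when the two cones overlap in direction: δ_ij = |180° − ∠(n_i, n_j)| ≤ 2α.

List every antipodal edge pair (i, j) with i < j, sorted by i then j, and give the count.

α = atan 0.3 = 16.70°;  2α = 33.40°
n_0 = (-0.6697, +0.7427)
n_1 = (-0.9373, -0.3484)
n_2 = (+0.1287, -0.9917)
n_3 = (+0.8621, +0.5068)
  (0,1): δ = 111.65°  ·
  (0,2): δ = 34.65°  ·
  (0,3): δ = 78.41°  ·
  (1,2): δ = 102.99°  ·
  (1,3): δ = 10.06°  ✓
  (2,3): δ = 66.95°  ·
antipodal pairs: 1

count = 1; pairs: (1,3)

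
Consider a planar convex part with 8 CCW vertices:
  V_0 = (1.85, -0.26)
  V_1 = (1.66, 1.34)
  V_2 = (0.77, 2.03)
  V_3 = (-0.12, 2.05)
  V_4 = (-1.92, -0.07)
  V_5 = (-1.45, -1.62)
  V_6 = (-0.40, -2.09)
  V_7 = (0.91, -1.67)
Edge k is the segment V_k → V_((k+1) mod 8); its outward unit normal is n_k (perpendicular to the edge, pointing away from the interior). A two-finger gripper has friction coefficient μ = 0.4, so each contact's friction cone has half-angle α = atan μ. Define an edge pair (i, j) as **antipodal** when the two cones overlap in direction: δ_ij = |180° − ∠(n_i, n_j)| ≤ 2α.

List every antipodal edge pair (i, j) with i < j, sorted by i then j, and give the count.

α = atan 0.4 = 21.80°;  2α = 43.60°
n_0 = (+0.9930, +0.1179)
n_1 = (+0.6127, +0.7903)
n_2 = (+0.0225, +0.9997)
n_3 = (-0.7623, +0.6472)
n_4 = (-0.9570, -0.2902)
n_5 = (-0.4086, -0.9127)
n_6 = (+0.3053, -0.9523)
n_7 = (+0.8321, -0.5547)
  (0,1): δ = 134.56°  ·
  (0,2): δ = 98.06°  ·
  (0,3): δ = 47.11°  ·
  (0,4): δ = 10.10°  ✓
  (0,5): δ = 59.11°  ·
  (0,6): δ = 101.00°  ·
  (0,7): δ = 139.54°  ·
  (1,2): δ = 143.50°  ·
  (1,3): δ = 92.55°  ·
  (1,4): δ = 35.35°  ✓
  (1,5): δ = 13.67°  ✓
  (1,6): δ = 55.56°  ·
  (1,7): δ = 94.10°  ·
  (2,3): δ = 129.05°  ·
  (2,4): δ = 71.84°  ·
  (2,5): δ = 22.83°  ✓
  (2,6): δ = 19.06°  ✓
  (2,7): δ = 57.60°  ·
  (3,4): δ = 122.80°  ·
  (3,5): δ = 73.78°  ·
  (3,6): δ = 31.89°  ✓
  (3,7): δ = 6.64°  ✓
  (4,5): δ = 130.98°  ·
  (4,6): δ = 89.09°  ·
  (4,7): δ = 50.56°  ·
  (5,6): δ = 138.11°  ·
  (5,7): δ = 99.58°  ·
  (6,7): δ = 141.47°  ·
antipodal pairs: 7

count = 7; pairs: (0,4), (1,4), (1,5), (2,5), (2,6), (3,6), (3,7)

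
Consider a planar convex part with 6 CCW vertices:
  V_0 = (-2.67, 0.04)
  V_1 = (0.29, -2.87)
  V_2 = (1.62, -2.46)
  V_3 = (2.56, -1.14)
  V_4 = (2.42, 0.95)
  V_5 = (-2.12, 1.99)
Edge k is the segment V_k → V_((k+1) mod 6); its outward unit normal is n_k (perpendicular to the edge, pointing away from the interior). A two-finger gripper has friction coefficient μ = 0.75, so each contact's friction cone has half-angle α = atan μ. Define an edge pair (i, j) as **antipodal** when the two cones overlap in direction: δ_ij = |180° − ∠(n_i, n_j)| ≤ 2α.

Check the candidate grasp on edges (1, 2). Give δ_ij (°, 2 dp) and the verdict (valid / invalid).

δ = 142.59°, invalid

α = atan 0.75 = 36.87°;  2α = 73.74°
edge 1: e_1 = (+1.33, +0.41);  n_1 = (+0.2946, -0.9556)
edge 2: e_2 = (+0.94, +1.32);  n_2 = (+0.8146, -0.5801)
∠(n_1, n_2) = 37.41°
δ = |180° − 37.41°| = 142.59°
142.59° > 2α = 73.74°  →  invalid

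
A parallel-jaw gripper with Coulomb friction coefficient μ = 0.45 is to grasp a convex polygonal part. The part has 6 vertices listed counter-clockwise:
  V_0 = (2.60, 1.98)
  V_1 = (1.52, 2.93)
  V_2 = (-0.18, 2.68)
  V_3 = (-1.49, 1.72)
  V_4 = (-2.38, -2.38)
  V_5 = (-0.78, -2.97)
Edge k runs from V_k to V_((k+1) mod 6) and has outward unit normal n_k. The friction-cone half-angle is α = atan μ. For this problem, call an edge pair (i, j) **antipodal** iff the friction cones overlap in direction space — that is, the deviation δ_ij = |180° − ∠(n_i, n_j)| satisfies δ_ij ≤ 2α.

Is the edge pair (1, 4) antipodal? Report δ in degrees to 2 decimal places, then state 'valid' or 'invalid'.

α = atan 0.45 = 24.23°;  2α = 48.46°
edge 1: e_1 = (-1.70, -0.25);  n_1 = (-0.1455, +0.9894)
edge 4: e_4 = (+1.60, -0.59);  n_4 = (-0.3460, -0.9382)
∠(n_1, n_4) = 151.39°
δ = |180° − 151.39°| = 28.61°
28.61° ≤ 2α = 48.46°  →  valid

δ = 28.61°, valid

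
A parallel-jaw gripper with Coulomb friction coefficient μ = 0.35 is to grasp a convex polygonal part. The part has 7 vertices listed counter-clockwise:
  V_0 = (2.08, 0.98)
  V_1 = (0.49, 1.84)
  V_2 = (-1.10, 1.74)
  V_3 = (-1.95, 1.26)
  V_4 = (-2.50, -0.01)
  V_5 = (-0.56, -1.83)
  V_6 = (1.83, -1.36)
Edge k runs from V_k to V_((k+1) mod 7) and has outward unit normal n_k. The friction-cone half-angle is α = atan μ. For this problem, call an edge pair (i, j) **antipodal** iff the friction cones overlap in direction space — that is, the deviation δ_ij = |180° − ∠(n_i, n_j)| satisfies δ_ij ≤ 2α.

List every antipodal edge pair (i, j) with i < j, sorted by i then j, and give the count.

count = 4; pairs: (0,4), (1,5), (2,5), (3,6)

α = atan 0.35 = 19.29°;  2α = 38.58°
n_0 = (+0.4757, +0.8796)
n_1 = (-0.0628, +0.9980)
n_2 = (-0.4917, +0.8708)
n_3 = (-0.9176, +0.3974)
n_4 = (-0.6842, -0.7293)
n_5 = (+0.1930, -0.9812)
n_6 = (+0.9943, -0.1062)
  (0,1): δ = 147.99°  ·
  (0,2): δ = 122.14°  ·
  (0,3): δ = 85.01°  ·
  (0,4): δ = 14.76°  ✓
  (0,5): δ = 39.53°  ·
  (0,6): δ = 112.31°  ·
  (1,2): δ = 154.15°  ·
  (1,3): δ = 117.01°  ·
  (1,4): δ = 46.77°  ·
  (1,5): δ = 7.53°  ✓
  (1,6): δ = 80.30°  ·
  (2,3): δ = 142.87°  ·
  (2,4): δ = 72.63°  ·
  (2,5): δ = 18.33°  ✓
  (2,6): δ = 54.45°  ·
  (3,4): δ = 109.76°  ·
  (3,5): δ = 55.46°  ·
  (3,6): δ = 17.32°  ✓
  (4,5): δ = 125.70°  ·
  (4,6): δ = 52.93°  ·
  (5,6): δ = 107.22°  ·
antipodal pairs: 4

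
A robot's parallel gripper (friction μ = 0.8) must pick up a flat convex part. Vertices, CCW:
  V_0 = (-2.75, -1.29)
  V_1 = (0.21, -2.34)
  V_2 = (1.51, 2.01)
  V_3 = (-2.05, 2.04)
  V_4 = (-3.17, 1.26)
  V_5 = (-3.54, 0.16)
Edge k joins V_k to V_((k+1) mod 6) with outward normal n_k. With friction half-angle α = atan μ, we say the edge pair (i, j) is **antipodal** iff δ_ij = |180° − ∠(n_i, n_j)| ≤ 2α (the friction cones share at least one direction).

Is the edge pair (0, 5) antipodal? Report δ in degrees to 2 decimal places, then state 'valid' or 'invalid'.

δ = 138.11°, invalid

α = atan 0.8 = 38.66°;  2α = 77.32°
edge 0: e_0 = (+2.96, -1.05);  n_0 = (-0.3343, -0.9425)
edge 5: e_5 = (+0.79, -1.45);  n_5 = (-0.8781, -0.4784)
∠(n_0, n_5) = 41.89°
δ = |180° − 41.89°| = 138.11°
138.11° > 2α = 77.32°  →  invalid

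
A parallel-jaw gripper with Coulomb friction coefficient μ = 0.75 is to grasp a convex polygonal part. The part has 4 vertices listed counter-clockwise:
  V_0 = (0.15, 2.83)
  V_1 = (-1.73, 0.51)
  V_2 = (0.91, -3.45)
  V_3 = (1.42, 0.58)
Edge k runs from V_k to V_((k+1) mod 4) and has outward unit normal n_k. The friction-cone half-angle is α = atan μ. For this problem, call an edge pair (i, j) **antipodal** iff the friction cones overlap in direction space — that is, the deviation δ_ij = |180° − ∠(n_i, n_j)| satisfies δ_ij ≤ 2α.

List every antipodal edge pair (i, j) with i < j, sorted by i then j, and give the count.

α = atan 0.75 = 36.87°;  2α = 73.74°
n_0 = (-0.7769, +0.6296)
n_1 = (-0.8321, -0.5547)
n_2 = (+0.9921, -0.1255)
n_3 = (+0.8709, +0.4915)
  (0,1): δ = 107.29°  ·
  (0,2): δ = 31.81°  ✓
  (0,3): δ = 68.46°  ✓
  (1,2): δ = 40.90°  ✓
  (1,3): δ = 4.25°  ✓
  (2,3): δ = 143.35°  ·
antipodal pairs: 4

count = 4; pairs: (0,2), (0,3), (1,2), (1,3)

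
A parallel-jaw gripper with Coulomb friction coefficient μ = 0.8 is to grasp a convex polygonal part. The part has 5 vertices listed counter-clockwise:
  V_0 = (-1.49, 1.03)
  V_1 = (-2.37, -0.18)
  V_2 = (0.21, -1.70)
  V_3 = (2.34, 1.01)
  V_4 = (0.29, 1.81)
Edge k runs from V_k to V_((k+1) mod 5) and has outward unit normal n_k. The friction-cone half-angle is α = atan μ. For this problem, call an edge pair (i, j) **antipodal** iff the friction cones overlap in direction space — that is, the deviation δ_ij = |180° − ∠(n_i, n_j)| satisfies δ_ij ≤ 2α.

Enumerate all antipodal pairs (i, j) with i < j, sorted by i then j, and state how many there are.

α = atan 0.8 = 38.66°;  2α = 77.32°
n_0 = (-0.8087, +0.5882)
n_1 = (-0.5076, -0.8616)
n_2 = (+0.7862, -0.6179)
n_3 = (+0.3635, +0.9316)
n_4 = (-0.4014, +0.9159)
  (0,1): δ = 84.48°  ·
  (0,2): δ = 2.14°  ✓
  (0,3): δ = 104.71°  ·
  (0,4): δ = 149.69°  ·
  (1,2): δ = 97.66°  ·
  (1,3): δ = 9.19°  ✓
  (1,4): δ = 54.17°  ✓
  (2,3): δ = 73.15°  ✓
  (2,4): δ = 28.17°  ✓
  (3,4): δ = 135.02°  ·
antipodal pairs: 5

count = 5; pairs: (0,2), (1,3), (1,4), (2,3), (2,4)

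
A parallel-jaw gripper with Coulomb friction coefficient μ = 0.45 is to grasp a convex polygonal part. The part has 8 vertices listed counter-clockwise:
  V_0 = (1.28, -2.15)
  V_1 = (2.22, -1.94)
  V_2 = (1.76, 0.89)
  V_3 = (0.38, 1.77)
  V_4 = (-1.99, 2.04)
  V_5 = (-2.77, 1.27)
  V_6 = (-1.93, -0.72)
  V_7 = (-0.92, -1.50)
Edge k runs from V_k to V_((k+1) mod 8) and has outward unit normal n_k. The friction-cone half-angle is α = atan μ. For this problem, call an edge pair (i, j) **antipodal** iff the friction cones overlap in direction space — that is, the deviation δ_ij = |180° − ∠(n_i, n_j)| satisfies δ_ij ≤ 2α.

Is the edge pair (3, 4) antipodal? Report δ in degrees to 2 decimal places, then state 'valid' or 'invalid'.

α = atan 0.45 = 24.23°;  2α = 48.46°
edge 3: e_3 = (-2.37, +0.27);  n_3 = (+0.1132, +0.9936)
edge 4: e_4 = (-0.78, -0.77);  n_4 = (-0.7025, +0.7117)
∠(n_3, n_4) = 51.13°
δ = |180° − 51.13°| = 128.87°
128.87° > 2α = 48.46°  →  invalid

δ = 128.87°, invalid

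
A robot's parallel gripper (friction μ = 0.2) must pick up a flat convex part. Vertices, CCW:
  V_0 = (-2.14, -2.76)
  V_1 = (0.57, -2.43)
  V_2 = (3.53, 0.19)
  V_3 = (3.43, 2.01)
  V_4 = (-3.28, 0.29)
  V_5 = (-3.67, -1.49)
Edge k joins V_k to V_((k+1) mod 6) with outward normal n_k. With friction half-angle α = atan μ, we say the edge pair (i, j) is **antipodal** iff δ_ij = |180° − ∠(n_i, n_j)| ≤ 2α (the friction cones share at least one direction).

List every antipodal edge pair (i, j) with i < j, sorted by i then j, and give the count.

count = 2; pairs: (0,3), (2,4)

α = atan 0.2 = 11.31°;  2α = 22.62°
n_0 = (+0.1209, -0.9927)
n_1 = (+0.6628, -0.7488)
n_2 = (+0.9985, +0.0549)
n_3 = (-0.2483, +0.9687)
n_4 = (-0.9768, +0.2140)
n_5 = (-0.6387, -0.7695)
  (0,1): δ = 145.43°  ·
  (0,2): δ = 93.80°  ·
  (0,3): δ = 7.43°  ✓
  (0,4): δ = 70.70°  ·
  (0,5): δ = 133.36°  ·
  (1,2): δ = 128.37°  ·
  (1,3): δ = 27.14°  ·
  (1,4): δ = 36.13°  ·
  (1,5): δ = 98.79°  ·
  (2,3): δ = 78.77°  ·
  (2,4): δ = 15.50°  ✓
  (2,5): δ = 47.16°  ·
  (3,4): δ = 116.74°  ·
  (3,5): δ = 54.07°  ·
  (4,5): δ = 117.34°  ·
antipodal pairs: 2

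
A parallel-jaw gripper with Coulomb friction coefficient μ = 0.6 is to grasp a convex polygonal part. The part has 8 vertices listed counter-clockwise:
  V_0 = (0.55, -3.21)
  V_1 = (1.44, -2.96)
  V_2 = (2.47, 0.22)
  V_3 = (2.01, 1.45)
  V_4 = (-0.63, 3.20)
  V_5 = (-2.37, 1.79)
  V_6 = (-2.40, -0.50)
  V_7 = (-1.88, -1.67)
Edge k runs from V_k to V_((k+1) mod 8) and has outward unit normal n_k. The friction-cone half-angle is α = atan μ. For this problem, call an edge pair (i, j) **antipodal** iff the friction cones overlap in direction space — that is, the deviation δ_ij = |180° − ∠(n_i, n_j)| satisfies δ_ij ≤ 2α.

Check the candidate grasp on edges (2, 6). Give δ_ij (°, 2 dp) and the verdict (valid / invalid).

α = atan 0.6 = 30.96°;  2α = 61.93°
edge 2: e_2 = (-0.46, +1.23);  n_2 = (+0.9366, +0.3503)
edge 6: e_6 = (+0.52, -1.17);  n_6 = (-0.9138, -0.4061)
∠(n_2, n_6) = 176.54°
δ = |180° − 176.54°| = 3.46°
3.46° ≤ 2α = 61.93°  →  valid

δ = 3.46°, valid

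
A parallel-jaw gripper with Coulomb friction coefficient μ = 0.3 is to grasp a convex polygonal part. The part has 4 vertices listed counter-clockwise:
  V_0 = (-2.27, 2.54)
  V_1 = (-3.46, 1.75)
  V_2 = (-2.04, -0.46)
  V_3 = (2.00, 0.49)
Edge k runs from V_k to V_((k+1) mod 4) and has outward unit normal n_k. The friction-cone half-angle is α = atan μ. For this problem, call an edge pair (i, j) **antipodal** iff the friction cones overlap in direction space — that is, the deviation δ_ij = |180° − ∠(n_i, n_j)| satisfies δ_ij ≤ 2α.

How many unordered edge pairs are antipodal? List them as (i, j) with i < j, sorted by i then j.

α = atan 0.3 = 16.70°;  2α = 33.40°
n_0 = (-0.5531, +0.8331)
n_1 = (-0.8413, -0.5406)
n_2 = (+0.2289, -0.9734)
n_3 = (+0.4328, +0.9015)
  (0,1): δ = 90.86°  ·
  (0,2): δ = 20.35°  ✓
  (0,3): δ = 120.78°  ·
  (1,2): δ = 109.49°  ·
  (1,3): δ = 31.63°  ✓
  (2,3): δ = 38.88°  ·
antipodal pairs: 2

count = 2; pairs: (0,2), (1,3)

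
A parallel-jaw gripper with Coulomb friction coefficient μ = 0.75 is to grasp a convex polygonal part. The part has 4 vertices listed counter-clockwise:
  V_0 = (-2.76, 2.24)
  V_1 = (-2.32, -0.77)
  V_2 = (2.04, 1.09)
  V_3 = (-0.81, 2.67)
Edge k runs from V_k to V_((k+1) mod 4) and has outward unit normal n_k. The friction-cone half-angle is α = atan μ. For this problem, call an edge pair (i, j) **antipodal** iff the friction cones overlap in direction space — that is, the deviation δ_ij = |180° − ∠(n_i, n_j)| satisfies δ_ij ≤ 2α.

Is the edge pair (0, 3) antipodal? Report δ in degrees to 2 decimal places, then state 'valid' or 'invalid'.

δ = 94.12°, invalid

α = atan 0.75 = 36.87°;  2α = 73.74°
edge 0: e_0 = (+0.44, -3.01);  n_0 = (-0.9895, -0.1446)
edge 3: e_3 = (-1.95, -0.43);  n_3 = (-0.2153, +0.9765)
∠(n_0, n_3) = 85.88°
δ = |180° − 85.88°| = 94.12°
94.12° > 2α = 73.74°  →  invalid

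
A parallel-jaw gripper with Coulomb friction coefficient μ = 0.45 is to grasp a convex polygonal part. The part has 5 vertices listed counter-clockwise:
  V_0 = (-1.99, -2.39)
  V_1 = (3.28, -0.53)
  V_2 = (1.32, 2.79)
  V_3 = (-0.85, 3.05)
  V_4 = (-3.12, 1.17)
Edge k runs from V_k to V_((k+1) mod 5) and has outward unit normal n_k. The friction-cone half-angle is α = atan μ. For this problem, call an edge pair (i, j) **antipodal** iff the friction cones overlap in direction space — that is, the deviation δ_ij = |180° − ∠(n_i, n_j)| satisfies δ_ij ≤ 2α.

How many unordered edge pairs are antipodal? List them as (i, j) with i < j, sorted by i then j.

count = 3; pairs: (0,2), (0,3), (1,4)

α = atan 0.45 = 24.23°;  2α = 48.46°
n_0 = (+0.3328, -0.9430)
n_1 = (+0.8611, +0.5084)
n_2 = (+0.1190, +0.9929)
n_3 = (-0.6378, +0.7702)
n_4 = (-0.9531, -0.3025)
  (0,1): δ = 78.88°  ·
  (0,2): δ = 26.27°  ✓
  (0,3): δ = 20.19°  ✓
  (0,4): δ = 88.17°  ·
  (1,2): δ = 127.39°  ·
  (1,3): δ = 80.92°  ·
  (1,4): δ = 12.95°  ✓
  (2,3): δ = 133.54°  ·
  (2,4): δ = 65.56°  ·
  (3,4): δ = 112.02°  ·
antipodal pairs: 3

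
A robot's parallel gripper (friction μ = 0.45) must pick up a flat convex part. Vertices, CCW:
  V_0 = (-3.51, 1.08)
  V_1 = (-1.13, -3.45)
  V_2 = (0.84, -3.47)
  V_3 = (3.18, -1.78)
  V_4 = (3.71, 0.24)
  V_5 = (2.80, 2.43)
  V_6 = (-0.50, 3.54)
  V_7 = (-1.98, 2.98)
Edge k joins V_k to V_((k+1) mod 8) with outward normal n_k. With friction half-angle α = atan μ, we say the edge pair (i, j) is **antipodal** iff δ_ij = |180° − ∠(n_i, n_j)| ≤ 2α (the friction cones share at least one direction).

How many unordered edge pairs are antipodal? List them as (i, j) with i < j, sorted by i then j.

count = 8; pairs: (0,3), (0,4), (0,5), (1,5), (1,6), (2,6), (2,7), (3,7)

α = atan 0.45 = 24.23°;  2α = 48.46°
n_0 = (-0.8853, -0.4651)
n_1 = (-0.0102, -0.9999)
n_2 = (+0.5855, -0.8107)
n_3 = (+0.9673, -0.2538)
n_4 = (+0.9235, +0.3837)
n_5 = (+0.3188, +0.9478)
n_6 = (-0.3539, +0.9353)
n_7 = (-0.7789, +0.6272)
  (0,1): δ = 118.30°  ·
  (0,2): δ = 81.88°  ·
  (0,3): δ = 42.42°  ✓
  (0,4): δ = 5.15°  ✓
  (0,5): δ = 43.69°  ✓
  (0,6): δ = 83.01°  ·
  (0,7): δ = 113.44°  ·
  (1,2): δ = 143.58°  ·
  (1,3): δ = 104.12°  ·
  (1,4): δ = 66.85°  ·
  (1,5): δ = 18.01°  ✓
  (1,6): δ = 21.31°  ✓
  (1,7): δ = 51.74°  ·
  (2,3): δ = 140.54°  ·
  (2,4): δ = 103.27°  ·
  (2,5): δ = 54.43°  ·
  (2,6): δ = 15.11°  ✓
  (2,7): δ = 15.32°  ✓
  (3,4): δ = 142.73°  ·
  (3,5): δ = 93.89°  ·
  (3,6): δ = 54.57°  ·
  (3,7): δ = 24.14°  ✓
  (4,5): δ = 131.16°  ·
  (4,6): δ = 91.84°  ·
  (4,7): δ = 61.41°  ·
  (5,6): δ = 140.68°  ·
  (5,7): δ = 110.25°  ·
  (6,7): δ = 149.57°  ·
antipodal pairs: 8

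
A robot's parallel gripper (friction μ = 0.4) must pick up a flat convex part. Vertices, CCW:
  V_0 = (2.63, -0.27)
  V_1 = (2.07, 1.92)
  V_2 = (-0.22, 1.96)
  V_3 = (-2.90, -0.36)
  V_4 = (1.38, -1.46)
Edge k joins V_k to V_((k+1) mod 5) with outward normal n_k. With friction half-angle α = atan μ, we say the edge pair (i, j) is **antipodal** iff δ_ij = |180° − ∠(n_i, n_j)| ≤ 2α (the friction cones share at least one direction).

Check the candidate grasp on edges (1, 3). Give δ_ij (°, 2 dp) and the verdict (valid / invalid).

α = atan 0.4 = 21.80°;  2α = 43.60°
edge 1: e_1 = (-2.29, +0.04);  n_1 = (+0.0175, +0.9998)
edge 3: e_3 = (+4.28, -1.10);  n_3 = (-0.2489, -0.9685)
∠(n_1, n_3) = 166.59°
δ = |180° − 166.59°| = 13.41°
13.41° ≤ 2α = 43.60°  →  valid

δ = 13.41°, valid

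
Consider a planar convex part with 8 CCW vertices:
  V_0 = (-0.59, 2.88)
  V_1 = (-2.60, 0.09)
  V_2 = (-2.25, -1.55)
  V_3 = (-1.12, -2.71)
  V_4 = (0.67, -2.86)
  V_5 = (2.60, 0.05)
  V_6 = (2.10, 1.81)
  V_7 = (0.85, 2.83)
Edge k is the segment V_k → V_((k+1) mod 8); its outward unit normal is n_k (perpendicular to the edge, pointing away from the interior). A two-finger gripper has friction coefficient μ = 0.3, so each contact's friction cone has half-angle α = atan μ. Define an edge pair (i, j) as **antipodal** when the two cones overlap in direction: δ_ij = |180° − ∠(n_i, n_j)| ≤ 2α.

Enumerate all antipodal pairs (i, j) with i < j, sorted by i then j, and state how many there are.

count = 5; pairs: (0,4), (1,5), (2,5), (2,6), (3,7)

α = atan 0.3 = 16.70°;  2α = 33.40°
n_0 = (-0.8114, +0.5845)
n_1 = (-0.9780, -0.2087)
n_2 = (-0.7163, -0.6978)
n_3 = (-0.0835, -0.9965)
n_4 = (+0.8334, -0.5527)
n_5 = (+0.9619, +0.2733)
n_6 = (+0.6322, +0.7748)
n_7 = (+0.0347, +0.9994)
  (0,1): δ = 132.18°  ·
  (0,2): δ = 99.98°  ·
  (0,3): δ = 59.02°  ·
  (0,4): δ = 2.22°  ✓
  (0,5): δ = 51.63°  ·
  (0,6): δ = 86.56°  ·
  (0,7): δ = 123.78°  ·
  (1,2): δ = 147.80°  ·
  (1,3): δ = 106.84°  ·
  (1,4): δ = 45.60°  ·
  (1,5): δ = 3.81°  ✓
  (1,6): δ = 38.74°  ·
  (1,7): δ = 75.96°  ·
  (2,3): δ = 139.04°  ·
  (2,4): δ = 77.80°  ·
  (2,5): δ = 28.39°  ✓
  (2,6): δ = 6.54°  ✓
  (2,7): δ = 43.76°  ·
  (3,4): δ = 118.76°  ·
  (3,5): δ = 69.35°  ·
  (3,6): δ = 34.42°  ·
  (3,7): δ = 2.80°  ✓
  (4,5): δ = 130.59°  ·
  (4,6): δ = 95.66°  ·
  (4,7): δ = 58.44°  ·
  (5,6): δ = 145.07°  ·
  (5,7): δ = 107.85°  ·
  (6,7): δ = 142.77°  ·
antipodal pairs: 5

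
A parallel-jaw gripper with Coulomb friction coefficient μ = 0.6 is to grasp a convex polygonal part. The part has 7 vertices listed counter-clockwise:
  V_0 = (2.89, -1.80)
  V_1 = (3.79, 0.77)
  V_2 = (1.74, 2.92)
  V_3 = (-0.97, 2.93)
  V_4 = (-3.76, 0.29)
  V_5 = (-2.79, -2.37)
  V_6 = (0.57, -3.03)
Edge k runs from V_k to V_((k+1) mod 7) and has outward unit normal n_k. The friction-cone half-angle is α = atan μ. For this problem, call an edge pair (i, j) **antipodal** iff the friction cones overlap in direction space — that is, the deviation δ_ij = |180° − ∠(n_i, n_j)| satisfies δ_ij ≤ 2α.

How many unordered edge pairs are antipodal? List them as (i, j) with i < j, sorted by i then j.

count = 8; pairs: (0,3), (0,4), (1,4), (1,5), (2,5), (2,6), (3,5), (3,6)

α = atan 0.6 = 30.96°;  2α = 61.93°
n_0 = (+0.9438, -0.3305)
n_1 = (+0.7237, +0.6901)
n_2 = (+0.0037, +1.0000)
n_3 = (-0.6873, +0.7264)
n_4 = (-0.9395, -0.3426)
n_5 = (-0.1927, -0.9812)
n_6 = (+0.4684, -0.8835)
  (0,1): δ = 117.06°  ·
  (0,2): δ = 70.91°  ·
  (0,3): δ = 27.28°  ✓
  (0,4): δ = 39.33°  ✓
  (0,5): δ = 98.19°  ·
  (0,6): δ = 137.23°  ·
  (1,2): δ = 133.85°  ·
  (1,3): δ = 90.22°  ·
  (1,4): δ = 23.60°  ✓
  (1,5): δ = 35.25°  ✓
  (1,6): δ = 74.30°  ·
  (2,3): δ = 136.37°  ·
  (2,4): δ = 69.75°  ·
  (2,5): δ = 10.90°  ✓
  (2,6): δ = 28.14°  ✓
  (3,4): δ = 113.38°  ·
  (3,5): δ = 54.53°  ✓
  (3,6): δ = 15.49°  ✓
  (4,5): δ = 121.15°  ·
  (4,6): δ = 82.10°  ·
  (5,6): δ = 140.96°  ·
antipodal pairs: 8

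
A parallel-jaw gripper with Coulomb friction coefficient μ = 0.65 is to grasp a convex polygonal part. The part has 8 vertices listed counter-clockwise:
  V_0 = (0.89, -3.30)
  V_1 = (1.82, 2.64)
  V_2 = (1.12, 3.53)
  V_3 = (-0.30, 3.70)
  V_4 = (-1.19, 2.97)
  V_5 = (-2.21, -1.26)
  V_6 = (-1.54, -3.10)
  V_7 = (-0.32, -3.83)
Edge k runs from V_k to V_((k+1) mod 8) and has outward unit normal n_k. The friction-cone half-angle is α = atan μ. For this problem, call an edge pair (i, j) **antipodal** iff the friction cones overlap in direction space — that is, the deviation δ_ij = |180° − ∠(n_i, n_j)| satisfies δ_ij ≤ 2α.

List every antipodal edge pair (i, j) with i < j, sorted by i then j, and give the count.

count = 11; pairs: (0,3), (0,4), (0,5), (1,4), (1,5), (1,6), (2,5), (2,6), (2,7), (3,7), (4,7)

α = atan 0.65 = 33.02°;  2α = 66.05°
n_0 = (+0.9880, -0.1547)
n_1 = (+0.7860, +0.6182)
n_2 = (+0.1189, +0.9929)
n_3 = (-0.6342, +0.7732)
n_4 = (-0.9721, +0.2344)
n_5 = (-0.9396, -0.3422)
n_6 = (-0.5135, -0.8581)
n_7 = (+0.4012, -0.9160)
  (0,1): δ = 132.92°  ·
  (0,2): δ = 87.93°  ·
  (0,3): δ = 41.74°  ✓
  (0,4): δ = 4.66°  ✓
  (0,5): δ = 28.91°  ✓
  (0,6): δ = 68.00°  ·
  (0,7): δ = 122.55°  ·
  (1,2): δ = 135.01°  ·
  (1,3): δ = 88.83°  ·
  (1,4): δ = 51.74°  ✓
  (1,5): δ = 18.18°  ✓
  (1,6): δ = 20.92°  ✓
  (1,7): δ = 75.47°  ·
  (2,3): δ = 133.81°  ·
  (2,4): δ = 96.73°  ·
  (2,5): δ = 63.17°  ✓
  (2,6): δ = 24.07°  ✓
  (2,7): δ = 30.48°  ✓
  (3,4): δ = 142.92°  ·
  (3,5): δ = 109.35°  ·
  (3,6): δ = 70.25°  ·
  (3,7): δ = 15.71°  ✓
  (4,5): δ = 146.43°  ·
  (4,6): δ = 107.34°  ·
  (4,7): δ = 52.79°  ✓
  (5,6): δ = 140.90°  ·
  (5,7): δ = 86.35°  ·
  (6,7): δ = 125.45°  ·
antipodal pairs: 11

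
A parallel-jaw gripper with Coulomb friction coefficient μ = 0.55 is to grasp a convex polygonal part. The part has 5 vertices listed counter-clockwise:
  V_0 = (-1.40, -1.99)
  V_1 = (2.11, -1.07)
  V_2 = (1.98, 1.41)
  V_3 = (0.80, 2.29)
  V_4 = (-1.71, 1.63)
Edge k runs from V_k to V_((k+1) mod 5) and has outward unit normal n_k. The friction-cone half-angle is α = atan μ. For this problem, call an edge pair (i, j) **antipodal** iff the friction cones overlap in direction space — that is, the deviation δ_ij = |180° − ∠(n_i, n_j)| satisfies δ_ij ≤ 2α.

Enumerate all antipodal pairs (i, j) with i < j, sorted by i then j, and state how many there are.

α = atan 0.55 = 28.81°;  2α = 57.62°
n_0 = (+0.2535, -0.9673)
n_1 = (+0.9986, +0.0523)
n_2 = (+0.5978, +0.8016)
n_3 = (-0.2543, +0.9671)
n_4 = (-0.9964, -0.0853)
  (0,1): δ = 101.69°  ·
  (0,2): δ = 51.40°  ✓
  (0,3): δ = 0.05°  ✓
  (0,4): δ = 80.21°  ·
  (1,2): δ = 129.71°  ·
  (1,3): δ = 78.27°  ·
  (1,4): δ = 1.89°  ✓
  (2,3): δ = 128.55°  ·
  (2,4): δ = 48.39°  ✓
  (3,4): δ = 99.84°  ·
antipodal pairs: 4

count = 4; pairs: (0,2), (0,3), (1,4), (2,4)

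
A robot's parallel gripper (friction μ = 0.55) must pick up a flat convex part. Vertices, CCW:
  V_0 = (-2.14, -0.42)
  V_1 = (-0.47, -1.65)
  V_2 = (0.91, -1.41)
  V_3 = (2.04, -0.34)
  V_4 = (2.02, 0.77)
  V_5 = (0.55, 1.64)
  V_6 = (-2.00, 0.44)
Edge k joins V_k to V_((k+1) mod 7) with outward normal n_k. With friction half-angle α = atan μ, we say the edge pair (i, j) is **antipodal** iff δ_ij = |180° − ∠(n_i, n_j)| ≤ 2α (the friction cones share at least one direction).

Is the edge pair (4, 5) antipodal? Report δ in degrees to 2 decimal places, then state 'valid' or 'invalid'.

α = atan 0.55 = 28.81°;  2α = 57.62°
edge 4: e_4 = (-1.47, +0.87);  n_4 = (+0.5093, +0.8606)
edge 5: e_5 = (-2.55, -1.20);  n_5 = (-0.4258, +0.9048)
∠(n_4, n_5) = 55.82°
δ = |180° − 55.82°| = 124.18°
124.18° > 2α = 57.62°  →  invalid

δ = 124.18°, invalid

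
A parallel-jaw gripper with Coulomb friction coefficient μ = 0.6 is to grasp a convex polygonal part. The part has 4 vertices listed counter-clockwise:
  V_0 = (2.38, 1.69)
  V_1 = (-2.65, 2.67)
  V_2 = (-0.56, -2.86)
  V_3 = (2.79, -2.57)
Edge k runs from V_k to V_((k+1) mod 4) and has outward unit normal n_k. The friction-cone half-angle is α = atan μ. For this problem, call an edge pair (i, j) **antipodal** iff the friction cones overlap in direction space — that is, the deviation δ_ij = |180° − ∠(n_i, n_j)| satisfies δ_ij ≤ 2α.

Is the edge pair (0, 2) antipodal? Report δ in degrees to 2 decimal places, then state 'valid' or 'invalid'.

δ = 15.97°, valid

α = atan 0.6 = 30.96°;  2α = 61.93°
edge 0: e_0 = (-5.03, +0.98);  n_0 = (+0.1912, +0.9815)
edge 2: e_2 = (+3.35, +0.29);  n_2 = (+0.0862, -0.9963)
∠(n_0, n_2) = 164.03°
δ = |180° − 164.03°| = 15.97°
15.97° ≤ 2α = 61.93°  →  valid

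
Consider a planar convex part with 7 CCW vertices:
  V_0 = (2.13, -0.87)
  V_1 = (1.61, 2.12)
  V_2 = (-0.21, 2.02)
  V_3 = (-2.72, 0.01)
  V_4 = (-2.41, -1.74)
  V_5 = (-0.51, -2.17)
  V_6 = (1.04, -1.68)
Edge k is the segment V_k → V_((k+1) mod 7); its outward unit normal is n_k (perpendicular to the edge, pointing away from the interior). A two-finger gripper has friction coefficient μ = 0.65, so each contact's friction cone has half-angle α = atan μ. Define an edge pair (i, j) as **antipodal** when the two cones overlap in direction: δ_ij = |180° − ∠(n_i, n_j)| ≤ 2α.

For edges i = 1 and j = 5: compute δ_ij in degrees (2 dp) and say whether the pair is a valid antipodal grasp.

α = atan 0.65 = 33.02°;  2α = 66.05°
edge 1: e_1 = (-1.82, -0.10);  n_1 = (-0.0549, +0.9985)
edge 5: e_5 = (+1.55, +0.49);  n_5 = (+0.3014, -0.9535)
∠(n_1, n_5) = 165.60°
δ = |180° − 165.60°| = 14.40°
14.40° ≤ 2α = 66.05°  →  valid

δ = 14.40°, valid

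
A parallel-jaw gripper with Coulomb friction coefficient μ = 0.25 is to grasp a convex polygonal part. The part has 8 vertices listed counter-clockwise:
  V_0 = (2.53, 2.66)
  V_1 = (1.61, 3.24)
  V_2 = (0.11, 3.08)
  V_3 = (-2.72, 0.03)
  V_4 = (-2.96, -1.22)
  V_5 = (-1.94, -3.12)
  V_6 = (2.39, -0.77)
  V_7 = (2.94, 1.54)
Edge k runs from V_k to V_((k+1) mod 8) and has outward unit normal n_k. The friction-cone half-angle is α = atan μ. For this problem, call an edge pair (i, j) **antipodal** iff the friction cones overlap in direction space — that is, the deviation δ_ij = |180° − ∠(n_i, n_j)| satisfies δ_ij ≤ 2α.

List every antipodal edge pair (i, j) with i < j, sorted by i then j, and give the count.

count = 4; pairs: (1,5), (2,5), (3,6), (4,7)

α = atan 0.25 = 14.04°;  2α = 28.07°
n_0 = (+0.5333, +0.8459)
n_1 = (-0.1061, +0.9944)
n_2 = (-0.7331, +0.6802)
n_3 = (-0.9821, +0.1886)
n_4 = (-0.8811, -0.4730)
n_5 = (+0.4770, -0.8789)
n_6 = (+0.9728, -0.2316)
n_7 = (+0.9391, +0.3438)
  (0,1): δ = 141.68°  ·
  (0,2): δ = 100.63°  ·
  (0,3): δ = 68.64°  ·
  (0,4): δ = 29.54°  ·
  (0,5): δ = 60.72°  ·
  (0,6): δ = 108.84°  ·
  (0,7): δ = 142.33°  ·
  (1,2): δ = 138.95°  ·
  (1,3): δ = 106.96°  ·
  (1,4): δ = 67.86°  ·
  (1,5): δ = 22.40°  ✓
  (1,6): δ = 70.52°  ·
  (1,7): δ = 104.02°  ·
  (2,3): δ = 148.01°  ·
  (2,4): δ = 108.91°  ·
  (2,5): δ = 18.65°  ✓
  (2,6): δ = 29.46°  ·
  (2,7): δ = 62.96°  ·
  (3,4): δ = 140.90°  ·
  (3,5): δ = 50.64°  ·
  (3,6): δ = 2.52°  ✓
  (3,7): δ = 30.97°  ·
  (4,5): δ = 89.74°  ·
  (4,6): δ = 41.62°  ·
  (4,7): δ = 8.12°  ✓
  (5,6): δ = 131.88°  ·
  (5,7): δ = 98.38°  ·
  (6,7): δ = 146.50°  ·
antipodal pairs: 4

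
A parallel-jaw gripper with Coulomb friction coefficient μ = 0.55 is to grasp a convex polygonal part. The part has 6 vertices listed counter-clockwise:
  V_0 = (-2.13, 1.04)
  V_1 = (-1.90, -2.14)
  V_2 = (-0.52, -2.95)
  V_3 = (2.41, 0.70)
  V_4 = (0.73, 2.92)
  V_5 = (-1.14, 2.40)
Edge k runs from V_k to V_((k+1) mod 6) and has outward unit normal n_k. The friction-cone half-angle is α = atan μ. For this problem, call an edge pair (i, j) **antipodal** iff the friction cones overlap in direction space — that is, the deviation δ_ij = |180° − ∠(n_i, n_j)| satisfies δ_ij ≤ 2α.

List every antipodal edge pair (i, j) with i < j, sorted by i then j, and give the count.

count = 6; pairs: (0,2), (0,3), (1,3), (1,4), (2,4), (2,5)

α = atan 0.55 = 28.81°;  2α = 57.62°
n_0 = (-0.9974, -0.0721)
n_1 = (-0.5062, -0.8624)
n_2 = (+0.7798, -0.6260)
n_3 = (+0.7974, +0.6034)
n_4 = (-0.2679, +0.9634)
n_5 = (-0.8085, +0.5885)
  (0,1): δ = 124.55°  ·
  (0,2): δ = 42.89°  ✓
  (0,3): δ = 32.98°  ✓
  (0,4): δ = 101.40°  ·
  (0,5): δ = 139.81°  ·
  (1,2): δ = 98.34°  ·
  (1,3): δ = 22.47°  ✓
  (1,4): δ = 45.95°  ✓
  (1,5): δ = 84.36°  ·
  (2,3): δ = 104.13°  ·
  (2,4): δ = 35.70°  ✓
  (2,5): δ = 2.70°  ✓
  (3,4): δ = 111.58°  ·
  (3,5): δ = 73.17°  ·
  (4,5): δ = 141.59°  ·
antipodal pairs: 6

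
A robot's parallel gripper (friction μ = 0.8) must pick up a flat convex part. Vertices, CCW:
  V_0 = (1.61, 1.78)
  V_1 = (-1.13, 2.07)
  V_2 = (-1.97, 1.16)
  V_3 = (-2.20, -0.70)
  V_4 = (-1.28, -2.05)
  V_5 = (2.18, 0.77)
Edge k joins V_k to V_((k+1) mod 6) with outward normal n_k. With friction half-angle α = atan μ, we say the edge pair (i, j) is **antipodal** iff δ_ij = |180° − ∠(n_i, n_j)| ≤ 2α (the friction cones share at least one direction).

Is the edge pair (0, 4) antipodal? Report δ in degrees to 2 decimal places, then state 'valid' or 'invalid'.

α = atan 0.8 = 38.66°;  2α = 77.32°
edge 0: e_0 = (-2.74, +0.29);  n_0 = (+0.1053, +0.9944)
edge 4: e_4 = (+3.46, +2.82);  n_4 = (+0.6318, -0.7752)
∠(n_0, n_4) = 134.78°
δ = |180° − 134.78°| = 45.22°
45.22° ≤ 2α = 77.32°  →  valid

δ = 45.22°, valid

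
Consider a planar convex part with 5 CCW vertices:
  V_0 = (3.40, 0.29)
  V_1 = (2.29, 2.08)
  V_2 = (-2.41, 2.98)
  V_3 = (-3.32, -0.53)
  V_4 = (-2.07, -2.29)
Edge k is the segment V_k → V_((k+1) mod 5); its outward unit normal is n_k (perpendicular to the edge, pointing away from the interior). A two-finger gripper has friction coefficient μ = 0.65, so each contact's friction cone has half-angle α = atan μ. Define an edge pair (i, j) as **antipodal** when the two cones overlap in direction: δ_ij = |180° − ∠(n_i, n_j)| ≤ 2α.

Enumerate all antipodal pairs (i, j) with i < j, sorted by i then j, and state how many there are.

count = 5; pairs: (0,2), (0,3), (1,3), (1,4), (2,4)

α = atan 0.65 = 33.02°;  2α = 66.05°
n_0 = (+0.8499, +0.5270)
n_1 = (+0.1881, +0.9822)
n_2 = (-0.9680, +0.2510)
n_3 = (-0.8153, -0.5790)
n_4 = (+0.4266, -0.9044)
  (0,1): δ = 132.64°  ·
  (0,2): δ = 46.34°  ✓
  (0,3): δ = 3.58°  ✓
  (0,4): δ = 83.45°  ·
  (1,2): δ = 93.69°  ·
  (1,3): δ = 43.78°  ✓
  (1,4): δ = 36.09°  ✓
  (2,3): δ = 130.08°  ·
  (2,4): δ = 50.21°  ✓
  (3,4): δ = 100.13°  ·
antipodal pairs: 5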